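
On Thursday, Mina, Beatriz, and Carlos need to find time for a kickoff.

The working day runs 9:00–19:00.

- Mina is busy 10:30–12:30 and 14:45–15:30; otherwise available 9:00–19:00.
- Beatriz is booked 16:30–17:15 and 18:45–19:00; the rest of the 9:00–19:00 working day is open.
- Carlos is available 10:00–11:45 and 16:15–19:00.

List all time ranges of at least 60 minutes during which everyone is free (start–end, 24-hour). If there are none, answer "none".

Mina free within 09:00–19:00: 09:00–10:30, 12:30–14:45, 15:30–19:00.
Beatriz free within 09:00–19:00: 09:00–16:30, 17:15–18:45.
Mina ∩ Beatriz: 09:00–10:30, 12:30–14:45, 15:30–16:30, 17:15–18:45.
Mina ∩ Beatriz ∩ Carlos: 10:00–10:30, 16:15–16:30, 17:15–18:45.
Windows ≥ 60 min: 17:15–18:45.

17:15–18:45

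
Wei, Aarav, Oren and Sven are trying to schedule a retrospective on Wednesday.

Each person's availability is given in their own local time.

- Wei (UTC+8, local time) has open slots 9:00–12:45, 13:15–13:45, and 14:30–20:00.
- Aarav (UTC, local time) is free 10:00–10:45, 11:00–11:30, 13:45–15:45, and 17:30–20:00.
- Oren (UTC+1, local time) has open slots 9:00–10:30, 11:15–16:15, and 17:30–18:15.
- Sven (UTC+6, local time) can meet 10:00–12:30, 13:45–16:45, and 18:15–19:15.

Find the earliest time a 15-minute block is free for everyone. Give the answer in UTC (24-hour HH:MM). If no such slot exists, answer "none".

Wei → UTC: 01:00–04:45, 05:15–05:45, 06:30–12:00.
Aarav → UTC: 10:00–10:45, 11:00–11:30, 13:45–15:45, 17:30–20:00.
Oren → UTC: 08:00–09:30, 10:15–15:15, 16:30–17:15.
Sven → UTC: 04:00–06:30, 07:45–10:45, 12:15–13:15.
Wei ∩ Aarav: 10:00–10:45, 11:00–11:30.
Wei ∩ Aarav ∩ Oren: 10:15–10:45, 11:00–11:30.
Wei ∩ Aarav ∩ Oren ∩ Sven: 10:15–10:45.
Windows ≥ 15 min: 10:15–10:45.
Earliest such window starts at 10:15.

10:15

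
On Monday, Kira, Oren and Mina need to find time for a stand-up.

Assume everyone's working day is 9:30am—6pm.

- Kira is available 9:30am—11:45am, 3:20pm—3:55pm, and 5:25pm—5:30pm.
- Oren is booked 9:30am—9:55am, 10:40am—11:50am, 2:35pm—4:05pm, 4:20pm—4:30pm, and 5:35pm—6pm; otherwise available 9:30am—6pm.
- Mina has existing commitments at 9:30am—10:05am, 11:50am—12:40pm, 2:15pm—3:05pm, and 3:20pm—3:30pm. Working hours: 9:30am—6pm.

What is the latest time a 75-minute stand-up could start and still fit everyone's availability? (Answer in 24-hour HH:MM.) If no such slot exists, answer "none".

none

Oren free within 09:30–18:00: 09:55–10:40, 11:50–14:35, 16:05–16:20, 16:30–17:35.
Mina free within 09:30–18:00: 10:05–11:50, 12:40–14:15, 15:05–15:20, 15:30–18:00.
Kira ∩ Oren: 09:55–10:40, 17:25–17:30.
Kira ∩ Oren ∩ Mina: 10:05–10:40, 17:25–17:30.
Windows ≥ 75 min: (none).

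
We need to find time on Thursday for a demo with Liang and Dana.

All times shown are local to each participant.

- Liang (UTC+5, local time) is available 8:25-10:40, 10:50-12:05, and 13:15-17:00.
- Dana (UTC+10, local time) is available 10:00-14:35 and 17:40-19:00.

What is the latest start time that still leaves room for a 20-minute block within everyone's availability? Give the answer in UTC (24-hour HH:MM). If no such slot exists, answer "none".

08:40

Liang → UTC: 03:25–05:40, 05:50–07:05, 08:15–12:00.
Dana → UTC: 00:00–04:35, 07:40–09:00.
Liang ∩ Dana: 03:25–04:35, 08:15–09:00.
Windows ≥ 20 min: 03:25–04:35, 08:15–09:00.
Latest start in the last window 08:15–09:00 is 09:00 − 20 min = 08:40.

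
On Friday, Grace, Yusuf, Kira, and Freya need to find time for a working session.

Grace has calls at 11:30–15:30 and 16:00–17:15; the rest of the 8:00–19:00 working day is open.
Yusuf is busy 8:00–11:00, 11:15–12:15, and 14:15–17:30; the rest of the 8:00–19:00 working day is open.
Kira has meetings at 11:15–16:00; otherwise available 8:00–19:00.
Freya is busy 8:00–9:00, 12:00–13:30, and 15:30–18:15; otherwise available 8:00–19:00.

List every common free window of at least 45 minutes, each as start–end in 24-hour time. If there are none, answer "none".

Grace free within 08:00–19:00: 08:00–11:30, 15:30–16:00, 17:15–19:00.
Yusuf free within 08:00–19:00: 11:00–11:15, 12:15–14:15, 17:30–19:00.
Kira free within 08:00–19:00: 08:00–11:15, 16:00–19:00.
Freya free within 08:00–19:00: 09:00–12:00, 13:30–15:30, 18:15–19:00.
Grace ∩ Yusuf: 11:00–11:15, 17:30–19:00.
Grace ∩ Yusuf ∩ Kira: 11:00–11:15, 17:30–19:00.
Grace ∩ Yusuf ∩ Kira ∩ Freya: 11:00–11:15, 18:15–19:00.
Windows ≥ 45 min: 18:15–19:00.

18:15–19:00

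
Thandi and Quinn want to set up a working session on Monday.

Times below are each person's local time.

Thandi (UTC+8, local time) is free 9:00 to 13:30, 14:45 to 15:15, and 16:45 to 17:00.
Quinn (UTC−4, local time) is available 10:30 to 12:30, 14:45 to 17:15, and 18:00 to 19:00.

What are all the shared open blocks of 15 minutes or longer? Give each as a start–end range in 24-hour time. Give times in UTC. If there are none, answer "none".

Thandi → UTC: 01:00–05:30, 06:45–07:15, 08:45–09:00.
Quinn → UTC: 14:30–16:30, 18:45–21:15, 22:00–23:00.
Thandi ∩ Quinn: (none).
Windows ≥ 15 min: (none).

none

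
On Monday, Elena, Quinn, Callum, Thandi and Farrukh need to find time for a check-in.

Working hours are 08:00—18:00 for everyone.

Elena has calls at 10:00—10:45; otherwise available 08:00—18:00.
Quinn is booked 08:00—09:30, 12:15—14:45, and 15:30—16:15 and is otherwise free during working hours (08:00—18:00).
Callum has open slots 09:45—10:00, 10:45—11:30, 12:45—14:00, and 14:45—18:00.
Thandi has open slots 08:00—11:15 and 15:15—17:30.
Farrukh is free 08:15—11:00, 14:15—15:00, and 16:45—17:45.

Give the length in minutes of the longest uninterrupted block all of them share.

45 minutes

Elena free within 08:00–18:00: 08:00–10:00, 10:45–18:00.
Quinn free within 08:00–18:00: 09:30–12:15, 14:45–15:30, 16:15–18:00.
Elena ∩ Quinn: 09:30–10:00, 10:45–12:15, 14:45–15:30, 16:15–18:00.
Elena ∩ Quinn ∩ Callum: 09:45–10:00, 10:45–11:30, 14:45–15:30, 16:15–18:00.
Elena ∩ Quinn ∩ Callum ∩ Thandi: 09:45–10:00, 10:45–11:15, 15:15–15:30, 16:15–17:30.
Elena ∩ Quinn ∩ Callum ∩ Thandi ∩ Farrukh: 09:45–10:00, 10:45–11:00, 16:45–17:30.
Common window lengths: 15, 15, 45 min; longest is 45.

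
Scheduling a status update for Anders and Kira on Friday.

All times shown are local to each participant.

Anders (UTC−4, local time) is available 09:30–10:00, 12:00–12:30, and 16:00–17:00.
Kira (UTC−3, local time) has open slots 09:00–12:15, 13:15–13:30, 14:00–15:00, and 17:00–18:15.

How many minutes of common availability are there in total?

105 minutes

Anders → UTC: 13:30–14:00, 16:00–16:30, 20:00–21:00.
Kira → UTC: 12:00–15:15, 16:15–16:30, 17:00–18:00, 20:00–21:15.
Anders ∩ Kira: 13:30–14:00, 16:15–16:30, 20:00–21:00.
Total common minutes: 30 + 15 + 60 = 105.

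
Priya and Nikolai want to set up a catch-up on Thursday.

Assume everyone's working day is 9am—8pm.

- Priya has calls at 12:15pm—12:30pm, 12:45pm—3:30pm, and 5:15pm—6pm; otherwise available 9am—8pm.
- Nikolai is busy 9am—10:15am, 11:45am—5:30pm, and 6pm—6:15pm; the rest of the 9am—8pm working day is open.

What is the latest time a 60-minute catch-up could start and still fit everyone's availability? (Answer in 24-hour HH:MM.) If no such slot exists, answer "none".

19:00

Priya free within 09:00–20:00: 09:00–12:15, 12:30–12:45, 15:30–17:15, 18:00–20:00.
Nikolai free within 09:00–20:00: 10:15–11:45, 17:30–18:00, 18:15–20:00.
Priya ∩ Nikolai: 10:15–11:45, 18:15–20:00.
Windows ≥ 60 min: 10:15–11:45, 18:15–20:00.
Latest start in the last window 18:15–20:00 is 20:00 − 60 min = 19:00.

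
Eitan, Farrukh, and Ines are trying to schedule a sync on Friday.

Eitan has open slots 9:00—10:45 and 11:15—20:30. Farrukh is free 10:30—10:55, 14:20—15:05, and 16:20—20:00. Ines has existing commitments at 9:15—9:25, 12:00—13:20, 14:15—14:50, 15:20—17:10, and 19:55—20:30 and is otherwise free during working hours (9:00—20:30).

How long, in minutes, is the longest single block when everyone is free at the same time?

Ines free within 09:00–20:30: 09:00–09:15, 09:25–12:00, 13:20–14:15, 14:50–15:20, 17:10–19:55.
Eitan ∩ Farrukh: 10:30–10:45, 14:20–15:05, 16:20–20:00.
Eitan ∩ Farrukh ∩ Ines: 10:30–10:45, 14:50–15:05, 17:10–19:55.
Common window lengths: 15, 15, 165 min; longest is 165.

165 minutes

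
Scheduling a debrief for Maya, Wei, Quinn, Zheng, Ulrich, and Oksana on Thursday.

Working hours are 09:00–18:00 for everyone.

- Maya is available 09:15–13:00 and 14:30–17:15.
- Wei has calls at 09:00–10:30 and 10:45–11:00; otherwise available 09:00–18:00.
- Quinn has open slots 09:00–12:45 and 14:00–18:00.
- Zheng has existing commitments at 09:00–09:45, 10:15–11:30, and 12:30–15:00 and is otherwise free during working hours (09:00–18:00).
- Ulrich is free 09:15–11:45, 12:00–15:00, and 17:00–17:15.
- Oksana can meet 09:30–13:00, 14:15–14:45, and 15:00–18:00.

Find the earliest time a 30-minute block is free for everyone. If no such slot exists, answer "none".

Wei free within 09:00–18:00: 10:30–10:45, 11:00–18:00.
Zheng free within 09:00–18:00: 09:45–10:15, 11:30–12:30, 15:00–18:00.
Maya ∩ Wei: 10:30–10:45, 11:00–13:00, 14:30–17:15.
Maya ∩ Wei ∩ Quinn: 10:30–10:45, 11:00–12:45, 14:30–17:15.
Maya ∩ Wei ∩ Quinn ∩ Zheng: 11:30–12:30, 15:00–17:15.
Maya ∩ Wei ∩ Quinn ∩ Zheng ∩ Ulrich: 11:30–11:45, 12:00–12:30, 17:00–17:15.
Maya ∩ Wei ∩ Quinn ∩ Zheng ∩ Ulrich ∩ Oksana: 11:30–11:45, 12:00–12:30, 17:00–17:15.
Windows ≥ 30 min: 12:00–12:30.
Earliest such window starts at 12:00.

12:00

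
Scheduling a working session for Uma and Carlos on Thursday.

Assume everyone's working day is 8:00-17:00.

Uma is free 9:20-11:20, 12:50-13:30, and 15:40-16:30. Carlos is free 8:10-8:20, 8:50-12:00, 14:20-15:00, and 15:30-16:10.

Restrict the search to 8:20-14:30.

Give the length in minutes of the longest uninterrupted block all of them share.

120 minutes

Uma ∩ Carlos: 09:20–11:20, 15:40–16:10.
Restricted to 08:20–14:30: 09:20–11:20.
Single common window of 120 minutes.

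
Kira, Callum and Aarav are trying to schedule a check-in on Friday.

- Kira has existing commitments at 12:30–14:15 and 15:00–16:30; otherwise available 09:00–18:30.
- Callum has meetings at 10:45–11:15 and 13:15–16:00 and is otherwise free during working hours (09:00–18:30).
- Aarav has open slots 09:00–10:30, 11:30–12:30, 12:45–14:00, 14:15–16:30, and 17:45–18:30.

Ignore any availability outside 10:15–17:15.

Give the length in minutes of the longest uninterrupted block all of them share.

Kira free within 09:00–18:30: 09:00–12:30, 14:15–15:00, 16:30–18:30.
Callum free within 09:00–18:30: 09:00–10:45, 11:15–13:15, 16:00–18:30.
Kira ∩ Callum: 09:00–10:45, 11:15–12:30, 16:30–18:30.
Kira ∩ Callum ∩ Aarav: 09:00–10:30, 11:30–12:30, 17:45–18:30.
Restricted to 10:15–17:15: 10:15–10:30, 11:30–12:30.
Common window lengths: 15, 60 min; longest is 60.

60 minutes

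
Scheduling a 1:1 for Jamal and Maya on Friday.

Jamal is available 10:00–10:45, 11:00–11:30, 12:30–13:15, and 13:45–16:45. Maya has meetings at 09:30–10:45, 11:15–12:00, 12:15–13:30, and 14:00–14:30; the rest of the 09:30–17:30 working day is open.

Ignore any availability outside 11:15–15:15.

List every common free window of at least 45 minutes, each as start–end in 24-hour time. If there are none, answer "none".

14:30–15:15

Maya free within 09:30–17:30: 10:45–11:15, 12:00–12:15, 13:30–14:00, 14:30–17:30.
Jamal ∩ Maya: 11:00–11:15, 13:45–14:00, 14:30–16:45.
Restricted to 11:15–15:15: 13:45–14:00, 14:30–15:15.
Windows ≥ 45 min: 14:30–15:15.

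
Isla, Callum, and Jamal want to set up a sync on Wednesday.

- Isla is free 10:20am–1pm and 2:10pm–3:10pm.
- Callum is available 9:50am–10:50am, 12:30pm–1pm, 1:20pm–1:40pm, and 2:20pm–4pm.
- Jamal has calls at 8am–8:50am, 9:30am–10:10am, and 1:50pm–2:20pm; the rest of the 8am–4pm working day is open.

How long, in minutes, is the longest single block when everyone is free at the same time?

Jamal free within 08:00–16:00: 08:50–09:30, 10:10–13:50, 14:20–16:00.
Isla ∩ Callum: 10:20–10:50, 12:30–13:00, 14:20–15:10.
Isla ∩ Callum ∩ Jamal: 10:20–10:50, 12:30–13:00, 14:20–15:10.
Common window lengths: 30, 30, 50 min; longest is 50.

50 minutes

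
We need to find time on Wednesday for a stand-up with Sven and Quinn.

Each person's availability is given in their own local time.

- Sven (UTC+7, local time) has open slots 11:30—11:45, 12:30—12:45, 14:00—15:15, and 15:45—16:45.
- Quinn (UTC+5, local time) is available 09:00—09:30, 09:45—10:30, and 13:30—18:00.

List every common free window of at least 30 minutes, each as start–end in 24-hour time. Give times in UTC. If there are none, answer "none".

08:45–09:45

Sven → UTC: 04:30–04:45, 05:30–05:45, 07:00–08:15, 08:45–09:45.
Quinn → UTC: 04:00–04:30, 04:45–05:30, 08:30–13:00.
Sven ∩ Quinn: 08:45–09:45.
Windows ≥ 30 min: 08:45–09:45.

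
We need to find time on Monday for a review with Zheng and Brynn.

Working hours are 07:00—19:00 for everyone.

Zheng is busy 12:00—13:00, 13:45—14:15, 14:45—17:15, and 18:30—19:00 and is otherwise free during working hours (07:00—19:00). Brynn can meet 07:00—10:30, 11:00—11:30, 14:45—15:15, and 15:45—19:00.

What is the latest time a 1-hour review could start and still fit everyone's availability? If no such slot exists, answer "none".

Zheng free within 07:00–19:00: 07:00–12:00, 13:00–13:45, 14:15–14:45, 17:15–18:30.
Zheng ∩ Brynn: 07:00–10:30, 11:00–11:30, 17:15–18:30.
Windows ≥ 60 min: 07:00–10:30, 17:15–18:30.
Latest start in the last window 17:15–18:30 is 18:30 − 60 min = 17:30.

17:30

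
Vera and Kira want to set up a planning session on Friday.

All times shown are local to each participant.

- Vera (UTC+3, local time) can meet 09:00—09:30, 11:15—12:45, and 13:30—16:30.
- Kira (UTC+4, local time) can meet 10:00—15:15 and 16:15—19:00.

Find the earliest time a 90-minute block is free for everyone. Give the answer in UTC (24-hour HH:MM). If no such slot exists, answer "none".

08:15

Vera → UTC: 06:00–06:30, 08:15–09:45, 10:30–13:30.
Kira → UTC: 06:00–11:15, 12:15–15:00.
Vera ∩ Kira: 06:00–06:30, 08:15–09:45, 10:30–11:15, 12:15–13:30.
Windows ≥ 90 min: 08:15–09:45.
Earliest such window starts at 08:15.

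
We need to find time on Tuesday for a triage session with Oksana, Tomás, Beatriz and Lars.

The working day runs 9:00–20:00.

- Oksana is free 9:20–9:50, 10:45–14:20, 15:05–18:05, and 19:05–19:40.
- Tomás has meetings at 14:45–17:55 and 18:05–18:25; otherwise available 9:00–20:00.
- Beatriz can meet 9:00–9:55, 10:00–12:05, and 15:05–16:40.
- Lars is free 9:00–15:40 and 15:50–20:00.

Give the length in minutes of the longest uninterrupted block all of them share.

80 minutes

Tomás free within 09:00–20:00: 09:00–14:45, 17:55–18:05, 18:25–20:00.
Oksana ∩ Tomás: 09:20–09:50, 10:45–14:20, 17:55–18:05, 19:05–19:40.
Oksana ∩ Tomás ∩ Beatriz: 09:20–09:50, 10:45–12:05.
Oksana ∩ Tomás ∩ Beatriz ∩ Lars: 09:20–09:50, 10:45–12:05.
Common window lengths: 30, 80 min; longest is 80.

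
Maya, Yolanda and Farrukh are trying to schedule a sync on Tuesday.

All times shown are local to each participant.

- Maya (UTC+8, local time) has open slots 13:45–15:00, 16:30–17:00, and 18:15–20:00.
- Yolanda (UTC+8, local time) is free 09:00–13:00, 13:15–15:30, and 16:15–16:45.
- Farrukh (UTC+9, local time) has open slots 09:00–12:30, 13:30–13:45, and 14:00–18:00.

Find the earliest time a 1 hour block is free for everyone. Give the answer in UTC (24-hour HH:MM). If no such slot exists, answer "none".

05:45

Maya → UTC: 05:45–07:00, 08:30–09:00, 10:15–12:00.
Yolanda → UTC: 01:00–05:00, 05:15–07:30, 08:15–08:45.
Farrukh → UTC: 00:00–03:30, 04:30–04:45, 05:00–09:00.
Maya ∩ Yolanda: 05:45–07:00, 08:30–08:45.
Maya ∩ Yolanda ∩ Farrukh: 05:45–07:00, 08:30–08:45.
Windows ≥ 60 min: 05:45–07:00.
Earliest such window starts at 05:45.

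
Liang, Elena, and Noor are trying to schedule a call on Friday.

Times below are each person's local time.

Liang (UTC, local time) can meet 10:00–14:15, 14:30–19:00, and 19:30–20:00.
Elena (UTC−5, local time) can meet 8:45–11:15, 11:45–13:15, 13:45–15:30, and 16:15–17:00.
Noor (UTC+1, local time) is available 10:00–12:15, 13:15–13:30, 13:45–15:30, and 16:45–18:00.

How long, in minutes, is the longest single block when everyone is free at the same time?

Liang → UTC: 10:00–14:15, 14:30–19:00, 19:30–20:00.
Elena → UTC: 13:45–16:15, 16:45–18:15, 18:45–20:30, 21:15–22:00.
Noor → UTC: 09:00–11:15, 12:15–12:30, 12:45–14:30, 15:45–17:00.
Liang ∩ Elena: 13:45–14:15, 14:30–16:15, 16:45–18:15, 18:45–19:00, 19:30–20:00.
Liang ∩ Elena ∩ Noor: 13:45–14:15, 15:45–16:15, 16:45–17:00.
Common window lengths: 30, 30, 15 min; longest is 30.

30 minutes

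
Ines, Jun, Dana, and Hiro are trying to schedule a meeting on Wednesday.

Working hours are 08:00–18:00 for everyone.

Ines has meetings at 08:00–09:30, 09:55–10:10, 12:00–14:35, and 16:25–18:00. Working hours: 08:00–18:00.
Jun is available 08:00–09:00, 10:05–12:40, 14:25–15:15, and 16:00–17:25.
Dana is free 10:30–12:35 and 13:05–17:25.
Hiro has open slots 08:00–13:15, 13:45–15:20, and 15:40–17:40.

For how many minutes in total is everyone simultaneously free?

155 minutes

Ines free within 08:00–18:00: 09:30–09:55, 10:10–12:00, 14:35–16:25.
Ines ∩ Jun: 10:10–12:00, 14:35–15:15, 16:00–16:25.
Ines ∩ Jun ∩ Dana: 10:30–12:00, 14:35–15:15, 16:00–16:25.
Ines ∩ Jun ∩ Dana ∩ Hiro: 10:30–12:00, 14:35–15:15, 16:00–16:25.
Total common minutes: 90 + 40 + 25 = 155.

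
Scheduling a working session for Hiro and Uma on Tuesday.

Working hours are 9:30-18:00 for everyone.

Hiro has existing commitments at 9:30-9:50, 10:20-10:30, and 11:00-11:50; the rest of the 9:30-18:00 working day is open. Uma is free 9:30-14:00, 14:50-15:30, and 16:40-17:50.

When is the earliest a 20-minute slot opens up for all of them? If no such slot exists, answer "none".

09:50

Hiro free within 09:30–18:00: 09:50–10:20, 10:30–11:00, 11:50–18:00.
Hiro ∩ Uma: 09:50–10:20, 10:30–11:00, 11:50–14:00, 14:50–15:30, 16:40–17:50.
Windows ≥ 20 min: 09:50–10:20, 10:30–11:00, 11:50–14:00, 14:50–15:30, 16:40–17:50.
Earliest such window starts at 09:50.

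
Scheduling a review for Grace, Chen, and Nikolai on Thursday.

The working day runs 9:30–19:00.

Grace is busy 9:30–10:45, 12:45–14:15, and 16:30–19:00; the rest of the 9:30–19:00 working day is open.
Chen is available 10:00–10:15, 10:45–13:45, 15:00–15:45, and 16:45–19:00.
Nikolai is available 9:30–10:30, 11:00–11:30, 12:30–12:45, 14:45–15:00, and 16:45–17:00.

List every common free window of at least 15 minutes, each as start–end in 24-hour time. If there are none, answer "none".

Grace free within 09:30–19:00: 10:45–12:45, 14:15–16:30.
Grace ∩ Chen: 10:45–12:45, 15:00–15:45.
Grace ∩ Chen ∩ Nikolai: 11:00–11:30, 12:30–12:45.
Windows ≥ 15 min: 11:00–11:30, 12:30–12:45.

11:00–11:30, 12:30–12:45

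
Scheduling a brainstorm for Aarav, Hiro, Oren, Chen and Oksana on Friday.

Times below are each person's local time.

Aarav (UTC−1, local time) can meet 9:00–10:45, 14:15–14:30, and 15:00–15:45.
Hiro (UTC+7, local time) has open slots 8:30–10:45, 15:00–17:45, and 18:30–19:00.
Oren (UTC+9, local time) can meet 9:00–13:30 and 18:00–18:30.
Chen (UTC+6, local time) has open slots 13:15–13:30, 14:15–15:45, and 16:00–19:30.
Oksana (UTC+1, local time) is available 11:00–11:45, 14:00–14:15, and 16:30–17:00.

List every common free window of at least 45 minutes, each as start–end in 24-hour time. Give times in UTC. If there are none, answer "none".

Aarav → UTC: 10:00–11:45, 15:15–15:30, 16:00–16:45.
Hiro → UTC: 01:30–03:45, 08:00–10:45, 11:30–12:00.
Oren → UTC: 00:00–04:30, 09:00–09:30.
Chen → UTC: 07:15–07:30, 08:15–09:45, 10:00–13:30.
Oksana → UTC: 10:00–10:45, 13:00–13:15, 15:30–16:00.
Aarav ∩ Hiro: 10:00–10:45, 11:30–11:45.
Aarav ∩ Hiro ∩ Oren: (none).
Aarav ∩ Hiro ∩ Oren ∩ Chen: (none).
Aarav ∩ Hiro ∩ Oren ∩ Chen ∩ Oksana: (none).
Windows ≥ 45 min: (none).

none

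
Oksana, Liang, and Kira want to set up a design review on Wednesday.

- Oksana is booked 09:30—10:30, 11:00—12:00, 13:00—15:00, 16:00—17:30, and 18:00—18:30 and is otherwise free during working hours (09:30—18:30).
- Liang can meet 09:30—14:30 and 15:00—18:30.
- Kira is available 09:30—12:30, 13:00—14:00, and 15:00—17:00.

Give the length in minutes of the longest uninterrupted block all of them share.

Oksana free within 09:30–18:30: 10:30–11:00, 12:00–13:00, 15:00–16:00, 17:30–18:00.
Oksana ∩ Liang: 10:30–11:00, 12:00–13:00, 15:00–16:00, 17:30–18:00.
Oksana ∩ Liang ∩ Kira: 10:30–11:00, 12:00–12:30, 15:00–16:00.
Common window lengths: 30, 30, 60 min; longest is 60.

60 minutes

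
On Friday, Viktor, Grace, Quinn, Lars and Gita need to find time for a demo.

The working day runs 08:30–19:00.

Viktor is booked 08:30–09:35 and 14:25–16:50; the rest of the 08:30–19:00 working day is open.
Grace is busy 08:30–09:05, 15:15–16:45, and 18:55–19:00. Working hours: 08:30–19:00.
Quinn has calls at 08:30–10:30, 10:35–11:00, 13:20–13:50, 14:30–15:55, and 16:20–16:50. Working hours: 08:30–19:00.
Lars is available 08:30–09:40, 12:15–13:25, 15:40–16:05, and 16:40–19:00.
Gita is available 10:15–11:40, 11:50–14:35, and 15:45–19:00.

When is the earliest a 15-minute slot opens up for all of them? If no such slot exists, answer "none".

12:15

Viktor free within 08:30–19:00: 09:35–14:25, 16:50–19:00.
Grace free within 08:30–19:00: 09:05–15:15, 16:45–18:55.
Quinn free within 08:30–19:00: 10:30–10:35, 11:00–13:20, 13:50–14:30, 15:55–16:20, 16:50–19:00.
Viktor ∩ Grace: 09:35–14:25, 16:50–18:55.
Viktor ∩ Grace ∩ Quinn: 10:30–10:35, 11:00–13:20, 13:50–14:25, 16:50–18:55.
Viktor ∩ Grace ∩ Quinn ∩ Lars: 12:15–13:20, 16:50–18:55.
Viktor ∩ Grace ∩ Quinn ∩ Lars ∩ Gita: 12:15–13:20, 16:50–18:55.
Windows ≥ 15 min: 12:15–13:20, 16:50–18:55.
Earliest such window starts at 12:15.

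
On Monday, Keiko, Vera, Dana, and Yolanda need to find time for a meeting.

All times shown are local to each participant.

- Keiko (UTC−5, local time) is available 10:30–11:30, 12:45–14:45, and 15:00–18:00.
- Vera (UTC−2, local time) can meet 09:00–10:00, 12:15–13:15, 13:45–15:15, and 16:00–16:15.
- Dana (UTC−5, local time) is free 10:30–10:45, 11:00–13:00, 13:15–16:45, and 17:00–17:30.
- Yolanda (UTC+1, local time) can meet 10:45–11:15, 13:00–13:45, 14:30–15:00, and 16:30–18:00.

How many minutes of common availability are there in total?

Keiko → UTC: 15:30–16:30, 17:45–19:45, 20:00–23:00.
Vera → UTC: 11:00–12:00, 14:15–15:15, 15:45–17:15, 18:00–18:15.
Dana → UTC: 15:30–15:45, 16:00–18:00, 18:15–21:45, 22:00–22:30.
Yolanda → UTC: 09:45–10:15, 12:00–12:45, 13:30–14:00, 15:30–17:00.
Keiko ∩ Vera: 15:45–16:30, 18:00–18:15.
Keiko ∩ Vera ∩ Dana: 16:00–16:30.
Keiko ∩ Vera ∩ Dana ∩ Yolanda: 16:00–16:30.
Total common minutes: 30.

30 minutes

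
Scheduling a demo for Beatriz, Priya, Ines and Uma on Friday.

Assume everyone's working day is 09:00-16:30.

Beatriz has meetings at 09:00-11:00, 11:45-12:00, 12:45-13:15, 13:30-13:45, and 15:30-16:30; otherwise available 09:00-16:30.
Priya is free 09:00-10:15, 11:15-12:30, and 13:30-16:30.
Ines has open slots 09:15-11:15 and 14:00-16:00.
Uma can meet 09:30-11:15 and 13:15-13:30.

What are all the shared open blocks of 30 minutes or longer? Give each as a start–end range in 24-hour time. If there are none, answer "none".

Beatriz free within 09:00–16:30: 11:00–11:45, 12:00–12:45, 13:15–13:30, 13:45–15:30.
Beatriz ∩ Priya: 11:15–11:45, 12:00–12:30, 13:45–15:30.
Beatriz ∩ Priya ∩ Ines: 14:00–15:30.
Beatriz ∩ Priya ∩ Ines ∩ Uma: (none).
Windows ≥ 30 min: (none).

none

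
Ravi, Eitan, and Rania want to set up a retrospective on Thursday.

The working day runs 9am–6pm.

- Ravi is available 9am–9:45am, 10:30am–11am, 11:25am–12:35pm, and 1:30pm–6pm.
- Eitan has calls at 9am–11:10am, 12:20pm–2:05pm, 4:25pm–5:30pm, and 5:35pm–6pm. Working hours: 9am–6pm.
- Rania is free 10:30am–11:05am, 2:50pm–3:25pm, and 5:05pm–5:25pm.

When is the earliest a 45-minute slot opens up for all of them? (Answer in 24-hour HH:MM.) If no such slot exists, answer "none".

none

Eitan free within 09:00–18:00: 11:10–12:20, 14:05–16:25, 17:30–17:35.
Ravi ∩ Eitan: 11:25–12:20, 14:05–16:25, 17:30–17:35.
Ravi ∩ Eitan ∩ Rania: 14:50–15:25.
Windows ≥ 45 min: (none).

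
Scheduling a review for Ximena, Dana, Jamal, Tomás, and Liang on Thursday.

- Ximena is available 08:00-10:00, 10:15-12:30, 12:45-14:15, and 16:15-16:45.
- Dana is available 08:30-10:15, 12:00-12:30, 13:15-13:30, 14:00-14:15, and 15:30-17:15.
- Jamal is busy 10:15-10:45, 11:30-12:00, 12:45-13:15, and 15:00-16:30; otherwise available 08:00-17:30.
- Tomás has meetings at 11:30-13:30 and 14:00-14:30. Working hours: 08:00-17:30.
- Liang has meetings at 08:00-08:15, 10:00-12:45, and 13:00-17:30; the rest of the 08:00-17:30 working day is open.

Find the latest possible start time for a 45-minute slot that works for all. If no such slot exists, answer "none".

Jamal free within 08:00–17:30: 08:00–10:15, 10:45–11:30, 12:00–12:45, 13:15–15:00, 16:30–17:30.
Tomás free within 08:00–17:30: 08:00–11:30, 13:30–14:00, 14:30–17:30.
Liang free within 08:00–17:30: 08:15–10:00, 12:45–13:00.
Ximena ∩ Dana: 08:30–10:00, 12:00–12:30, 13:15–13:30, 14:00–14:15, 16:15–16:45.
Ximena ∩ Dana ∩ Jamal: 08:30–10:00, 12:00–12:30, 13:15–13:30, 14:00–14:15, 16:30–16:45.
Ximena ∩ Dana ∩ Jamal ∩ Tomás: 08:30–10:00, 16:30–16:45.
Ximena ∩ Dana ∩ Jamal ∩ Tomás ∩ Liang: 08:30–10:00.
Windows ≥ 45 min: 08:30–10:00.
Latest start in the last window 08:30–10:00 is 10:00 − 45 min = 09:15.

09:15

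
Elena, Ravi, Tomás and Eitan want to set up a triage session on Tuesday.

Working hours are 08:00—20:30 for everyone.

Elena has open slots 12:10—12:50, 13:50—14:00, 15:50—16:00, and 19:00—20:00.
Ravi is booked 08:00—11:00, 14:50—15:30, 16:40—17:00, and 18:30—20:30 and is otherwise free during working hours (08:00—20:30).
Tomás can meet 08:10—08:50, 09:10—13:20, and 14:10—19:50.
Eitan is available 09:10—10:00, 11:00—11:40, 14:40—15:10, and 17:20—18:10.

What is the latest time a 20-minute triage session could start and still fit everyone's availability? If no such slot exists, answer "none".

Ravi free within 08:00–20:30: 11:00–14:50, 15:30–16:40, 17:00–18:30.
Elena ∩ Ravi: 12:10–12:50, 13:50–14:00, 15:50–16:00.
Elena ∩ Ravi ∩ Tomás: 12:10–12:50, 15:50–16:00.
Elena ∩ Ravi ∩ Tomás ∩ Eitan: (none).
Windows ≥ 20 min: (none).

none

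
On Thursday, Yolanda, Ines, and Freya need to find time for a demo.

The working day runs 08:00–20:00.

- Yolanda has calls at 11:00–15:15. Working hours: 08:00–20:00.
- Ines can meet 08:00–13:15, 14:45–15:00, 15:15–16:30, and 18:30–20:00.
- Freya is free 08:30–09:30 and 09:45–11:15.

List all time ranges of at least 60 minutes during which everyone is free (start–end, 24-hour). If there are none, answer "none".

Yolanda free within 08:00–20:00: 08:00–11:00, 15:15–20:00.
Yolanda ∩ Ines: 08:00–11:00, 15:15–16:30, 18:30–20:00.
Yolanda ∩ Ines ∩ Freya: 08:30–09:30, 09:45–11:00.
Windows ≥ 60 min: 08:30–09:30, 09:45–11:00.

08:30–09:30, 09:45–11:00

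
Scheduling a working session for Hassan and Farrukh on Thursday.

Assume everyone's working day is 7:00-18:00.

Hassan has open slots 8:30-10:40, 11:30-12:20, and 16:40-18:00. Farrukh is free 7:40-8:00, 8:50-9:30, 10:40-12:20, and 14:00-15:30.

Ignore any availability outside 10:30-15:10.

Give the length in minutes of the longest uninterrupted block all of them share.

Hassan ∩ Farrukh: 08:50–09:30, 11:30–12:20.
Restricted to 10:30–15:10: 11:30–12:20.
Single common window of 50 minutes.

50 minutes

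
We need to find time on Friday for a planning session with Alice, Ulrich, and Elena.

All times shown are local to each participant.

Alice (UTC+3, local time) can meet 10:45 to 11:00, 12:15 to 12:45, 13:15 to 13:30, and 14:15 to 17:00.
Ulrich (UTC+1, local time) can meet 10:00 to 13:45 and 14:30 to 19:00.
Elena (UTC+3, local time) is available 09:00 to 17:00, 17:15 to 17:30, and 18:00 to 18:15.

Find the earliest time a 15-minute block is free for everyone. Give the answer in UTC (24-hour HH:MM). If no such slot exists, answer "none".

09:15

Alice → UTC: 07:45–08:00, 09:15–09:45, 10:15–10:30, 11:15–14:00.
Ulrich → UTC: 09:00–12:45, 13:30–18:00.
Elena → UTC: 06:00–14:00, 14:15–14:30, 15:00–15:15.
Alice ∩ Ulrich: 09:15–09:45, 10:15–10:30, 11:15–12:45, 13:30–14:00.
Alice ∩ Ulrich ∩ Elena: 09:15–09:45, 10:15–10:30, 11:15–12:45, 13:30–14:00.
Windows ≥ 15 min: 09:15–09:45, 10:15–10:30, 11:15–12:45, 13:30–14:00.
Earliest such window starts at 09:15.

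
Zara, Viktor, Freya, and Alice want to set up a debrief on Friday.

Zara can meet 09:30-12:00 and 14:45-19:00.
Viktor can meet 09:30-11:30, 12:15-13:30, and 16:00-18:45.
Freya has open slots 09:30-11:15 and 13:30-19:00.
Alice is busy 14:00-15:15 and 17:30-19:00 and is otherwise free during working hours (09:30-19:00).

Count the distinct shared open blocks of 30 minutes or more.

2

Alice free within 09:30–19:00: 09:30–14:00, 15:15–17:30.
Zara ∩ Viktor: 09:30–11:30, 16:00–18:45.
Zara ∩ Viktor ∩ Freya: 09:30–11:15, 16:00–18:45.
Zara ∩ Viktor ∩ Freya ∩ Alice: 09:30–11:15, 16:00–17:30.
Windows ≥ 30 min: 09:30–11:15, 16:00–17:30.
That's 2 windows.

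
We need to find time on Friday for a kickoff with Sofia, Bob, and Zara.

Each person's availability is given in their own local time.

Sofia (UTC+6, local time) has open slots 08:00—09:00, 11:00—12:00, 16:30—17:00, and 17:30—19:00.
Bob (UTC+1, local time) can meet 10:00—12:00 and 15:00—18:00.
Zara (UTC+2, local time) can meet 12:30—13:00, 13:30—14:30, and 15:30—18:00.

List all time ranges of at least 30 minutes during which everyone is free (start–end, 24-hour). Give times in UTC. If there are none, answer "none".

10:30–11:00

Sofia → UTC: 02:00–03:00, 05:00–06:00, 10:30–11:00, 11:30–13:00.
Bob → UTC: 09:00–11:00, 14:00–17:00.
Zara → UTC: 10:30–11:00, 11:30–12:30, 13:30–16:00.
Sofia ∩ Bob: 10:30–11:00.
Sofia ∩ Bob ∩ Zara: 10:30–11:00.
Windows ≥ 30 min: 10:30–11:00.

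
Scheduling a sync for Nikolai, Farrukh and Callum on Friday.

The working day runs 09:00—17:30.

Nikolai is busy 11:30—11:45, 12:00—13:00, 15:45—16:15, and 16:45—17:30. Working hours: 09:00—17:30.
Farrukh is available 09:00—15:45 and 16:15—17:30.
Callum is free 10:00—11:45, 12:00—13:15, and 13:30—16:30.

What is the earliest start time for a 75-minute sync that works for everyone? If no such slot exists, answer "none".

Nikolai free within 09:00–17:30: 09:00–11:30, 11:45–12:00, 13:00–15:45, 16:15–16:45.
Nikolai ∩ Farrukh: 09:00–11:30, 11:45–12:00, 13:00–15:45, 16:15–16:45.
Nikolai ∩ Farrukh ∩ Callum: 10:00–11:30, 13:00–13:15, 13:30–15:45, 16:15–16:30.
Windows ≥ 75 min: 10:00–11:30, 13:30–15:45.
Earliest such window starts at 10:00.

10:00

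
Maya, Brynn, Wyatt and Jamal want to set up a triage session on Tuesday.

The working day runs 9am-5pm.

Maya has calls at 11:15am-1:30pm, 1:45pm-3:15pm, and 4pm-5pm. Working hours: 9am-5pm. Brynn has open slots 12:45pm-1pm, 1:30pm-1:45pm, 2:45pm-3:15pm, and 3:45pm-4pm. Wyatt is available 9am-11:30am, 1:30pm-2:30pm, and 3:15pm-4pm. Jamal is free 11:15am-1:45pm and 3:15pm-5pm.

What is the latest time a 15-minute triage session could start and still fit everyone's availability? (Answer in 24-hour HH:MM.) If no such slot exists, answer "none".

15:45

Maya free within 09:00–17:00: 09:00–11:15, 13:30–13:45, 15:15–16:00.
Maya ∩ Brynn: 13:30–13:45, 15:45–16:00.
Maya ∩ Brynn ∩ Wyatt: 13:30–13:45, 15:45–16:00.
Maya ∩ Brynn ∩ Wyatt ∩ Jamal: 13:30–13:45, 15:45–16:00.
Windows ≥ 15 min: 13:30–13:45, 15:45–16:00.
Latest start in the last window 15:45–16:00 is 16:00 − 15 min = 15:45.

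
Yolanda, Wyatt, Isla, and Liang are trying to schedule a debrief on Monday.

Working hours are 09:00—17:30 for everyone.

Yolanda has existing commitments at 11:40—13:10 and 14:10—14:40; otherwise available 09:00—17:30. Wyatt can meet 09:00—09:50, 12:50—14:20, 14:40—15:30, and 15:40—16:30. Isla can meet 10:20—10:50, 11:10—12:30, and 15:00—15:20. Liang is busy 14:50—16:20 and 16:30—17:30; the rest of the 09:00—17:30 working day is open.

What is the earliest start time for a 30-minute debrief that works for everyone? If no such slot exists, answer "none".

none

Yolanda free within 09:00–17:30: 09:00–11:40, 13:10–14:10, 14:40–17:30.
Liang free within 09:00–17:30: 09:00–14:50, 16:20–16:30.
Yolanda ∩ Wyatt: 09:00–09:50, 13:10–14:10, 14:40–15:30, 15:40–16:30.
Yolanda ∩ Wyatt ∩ Isla: 15:00–15:20.
Yolanda ∩ Wyatt ∩ Isla ∩ Liang: (none).
Windows ≥ 30 min: (none).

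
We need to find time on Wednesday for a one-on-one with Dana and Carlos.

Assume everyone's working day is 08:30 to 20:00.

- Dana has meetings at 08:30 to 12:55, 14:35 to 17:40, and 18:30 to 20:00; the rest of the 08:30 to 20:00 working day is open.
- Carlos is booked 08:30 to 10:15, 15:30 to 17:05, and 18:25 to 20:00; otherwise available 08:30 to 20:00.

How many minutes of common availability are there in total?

145 minutes

Dana free within 08:30–20:00: 12:55–14:35, 17:40–18:30.
Carlos free within 08:30–20:00: 10:15–15:30, 17:05–18:25.
Dana ∩ Carlos: 12:55–14:35, 17:40–18:25.
Total common minutes: 100 + 45 = 145.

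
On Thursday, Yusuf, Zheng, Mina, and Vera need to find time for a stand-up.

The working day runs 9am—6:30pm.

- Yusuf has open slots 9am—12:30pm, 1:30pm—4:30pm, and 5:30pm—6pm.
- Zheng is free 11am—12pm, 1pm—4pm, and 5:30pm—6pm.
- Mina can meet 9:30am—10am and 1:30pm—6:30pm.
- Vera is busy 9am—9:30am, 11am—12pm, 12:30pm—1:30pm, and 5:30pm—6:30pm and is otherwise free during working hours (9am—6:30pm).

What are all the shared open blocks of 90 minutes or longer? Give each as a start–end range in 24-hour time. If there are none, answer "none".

Vera free within 09:00–18:30: 09:30–11:00, 12:00–12:30, 13:30–17:30.
Yusuf ∩ Zheng: 11:00–12:00, 13:30–16:00, 17:30–18:00.
Yusuf ∩ Zheng ∩ Mina: 13:30–16:00, 17:30–18:00.
Yusuf ∩ Zheng ∩ Mina ∩ Vera: 13:30–16:00.
Windows ≥ 90 min: 13:30–16:00.

13:30–16:00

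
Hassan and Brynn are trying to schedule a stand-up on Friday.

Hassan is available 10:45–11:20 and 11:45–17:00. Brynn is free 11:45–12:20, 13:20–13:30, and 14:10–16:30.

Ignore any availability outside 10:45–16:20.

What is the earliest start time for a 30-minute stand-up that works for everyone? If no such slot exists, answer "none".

11:45

Hassan ∩ Brynn: 11:45–12:20, 13:20–13:30, 14:10–16:30.
Restricted to 10:45–16:20: 11:45–12:20, 13:20–13:30, 14:10–16:20.
Windows ≥ 30 min: 11:45–12:20, 14:10–16:20.
Earliest such window starts at 11:45.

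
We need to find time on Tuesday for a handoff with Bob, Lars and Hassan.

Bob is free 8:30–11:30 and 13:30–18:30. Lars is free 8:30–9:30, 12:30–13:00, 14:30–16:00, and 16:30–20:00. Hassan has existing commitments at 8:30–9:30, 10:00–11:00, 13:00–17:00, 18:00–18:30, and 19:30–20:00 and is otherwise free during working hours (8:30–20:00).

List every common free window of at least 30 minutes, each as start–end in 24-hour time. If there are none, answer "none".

17:00–18:00

Hassan free within 08:30–20:00: 09:30–10:00, 11:00–13:00, 17:00–18:00, 18:30–19:30.
Bob ∩ Lars: 08:30–09:30, 14:30–16:00, 16:30–18:30.
Bob ∩ Lars ∩ Hassan: 17:00–18:00.
Windows ≥ 30 min: 17:00–18:00.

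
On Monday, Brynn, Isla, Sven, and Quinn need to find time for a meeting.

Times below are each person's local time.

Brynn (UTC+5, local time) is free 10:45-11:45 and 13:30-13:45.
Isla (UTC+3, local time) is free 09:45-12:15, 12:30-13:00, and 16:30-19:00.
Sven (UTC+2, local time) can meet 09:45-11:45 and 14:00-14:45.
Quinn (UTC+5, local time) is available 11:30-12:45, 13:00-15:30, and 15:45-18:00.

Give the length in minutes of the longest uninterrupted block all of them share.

15 minutes

Brynn → UTC: 05:45–06:45, 08:30–08:45.
Isla → UTC: 06:45–09:15, 09:30–10:00, 13:30–16:00.
Sven → UTC: 07:45–09:45, 12:00–12:45.
Quinn → UTC: 06:30–07:45, 08:00–10:30, 10:45–13:00.
Brynn ∩ Isla: 08:30–08:45.
Brynn ∩ Isla ∩ Sven: 08:30–08:45.
Brynn ∩ Isla ∩ Sven ∩ Quinn: 08:30–08:45.
Single common window of 15 minutes.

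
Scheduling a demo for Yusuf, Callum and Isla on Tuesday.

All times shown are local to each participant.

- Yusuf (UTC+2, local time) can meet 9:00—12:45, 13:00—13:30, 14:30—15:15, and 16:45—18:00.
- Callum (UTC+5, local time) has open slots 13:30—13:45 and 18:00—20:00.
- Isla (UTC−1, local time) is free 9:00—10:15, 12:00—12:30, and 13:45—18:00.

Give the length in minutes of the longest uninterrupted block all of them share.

15 minutes

Yusuf → UTC: 07:00–10:45, 11:00–11:30, 12:30–13:15, 14:45–16:00.
Callum → UTC: 08:30–08:45, 13:00–15:00.
Isla → UTC: 10:00–11:15, 13:00–13:30, 14:45–19:00.
Yusuf ∩ Callum: 08:30–08:45, 13:00–13:15, 14:45–15:00.
Yusuf ∩ Callum ∩ Isla: 13:00–13:15, 14:45–15:00.
Common window lengths: 15, 15 min; longest is 15.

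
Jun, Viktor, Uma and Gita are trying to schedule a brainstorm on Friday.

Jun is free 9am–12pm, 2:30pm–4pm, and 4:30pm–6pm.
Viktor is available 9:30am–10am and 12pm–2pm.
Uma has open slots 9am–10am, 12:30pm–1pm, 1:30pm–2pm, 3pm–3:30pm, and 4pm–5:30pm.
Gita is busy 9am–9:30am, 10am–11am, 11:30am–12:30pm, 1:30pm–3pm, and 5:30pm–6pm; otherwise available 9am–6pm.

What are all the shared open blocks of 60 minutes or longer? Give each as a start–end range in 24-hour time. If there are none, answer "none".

Gita free within 09:00–18:00: 09:30–10:00, 11:00–11:30, 12:30–13:30, 15:00–17:30.
Jun ∩ Viktor: 09:30–10:00.
Jun ∩ Viktor ∩ Uma: 09:30–10:00.
Jun ∩ Viktor ∩ Uma ∩ Gita: 09:30–10:00.
Windows ≥ 60 min: (none).

none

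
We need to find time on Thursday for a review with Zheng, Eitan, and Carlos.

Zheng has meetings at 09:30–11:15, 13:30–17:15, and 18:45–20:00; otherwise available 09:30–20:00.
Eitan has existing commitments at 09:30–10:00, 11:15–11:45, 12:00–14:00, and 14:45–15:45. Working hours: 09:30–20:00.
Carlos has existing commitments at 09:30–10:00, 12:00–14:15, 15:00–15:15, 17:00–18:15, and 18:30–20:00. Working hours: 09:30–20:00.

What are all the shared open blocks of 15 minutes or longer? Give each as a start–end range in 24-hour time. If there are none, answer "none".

Zheng free within 09:30–20:00: 11:15–13:30, 17:15–18:45.
Eitan free within 09:30–20:00: 10:00–11:15, 11:45–12:00, 14:00–14:45, 15:45–20:00.
Carlos free within 09:30–20:00: 10:00–12:00, 14:15–15:00, 15:15–17:00, 18:15–18:30.
Zheng ∩ Eitan: 11:45–12:00, 17:15–18:45.
Zheng ∩ Eitan ∩ Carlos: 11:45–12:00, 18:15–18:30.
Windows ≥ 15 min: 11:45–12:00, 18:15–18:30.

11:45–12:00, 18:15–18:30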